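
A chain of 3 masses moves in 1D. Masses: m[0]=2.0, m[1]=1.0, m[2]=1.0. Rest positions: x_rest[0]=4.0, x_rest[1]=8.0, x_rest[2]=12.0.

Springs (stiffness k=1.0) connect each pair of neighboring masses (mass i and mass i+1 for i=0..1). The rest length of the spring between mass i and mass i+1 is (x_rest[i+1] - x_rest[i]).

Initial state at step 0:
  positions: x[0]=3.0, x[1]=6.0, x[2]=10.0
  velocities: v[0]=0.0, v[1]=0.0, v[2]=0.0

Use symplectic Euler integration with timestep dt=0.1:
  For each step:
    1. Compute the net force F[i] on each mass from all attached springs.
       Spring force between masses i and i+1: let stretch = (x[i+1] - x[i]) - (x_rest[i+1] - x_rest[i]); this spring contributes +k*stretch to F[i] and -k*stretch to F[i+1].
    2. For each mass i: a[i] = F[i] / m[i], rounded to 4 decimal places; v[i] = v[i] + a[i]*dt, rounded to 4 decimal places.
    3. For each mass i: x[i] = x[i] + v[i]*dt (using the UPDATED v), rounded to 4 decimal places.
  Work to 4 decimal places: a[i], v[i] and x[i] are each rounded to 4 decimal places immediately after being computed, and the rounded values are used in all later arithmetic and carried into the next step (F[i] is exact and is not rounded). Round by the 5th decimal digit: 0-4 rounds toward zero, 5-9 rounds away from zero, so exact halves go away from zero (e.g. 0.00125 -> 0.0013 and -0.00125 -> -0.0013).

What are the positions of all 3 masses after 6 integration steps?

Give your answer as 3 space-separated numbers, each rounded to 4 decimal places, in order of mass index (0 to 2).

Step 0: x=[3.0000 6.0000 10.0000] v=[0.0000 0.0000 0.0000]
Step 1: x=[2.9950 6.0100 10.0000] v=[-0.0500 0.1000 0.0000]
Step 2: x=[2.9851 6.0298 10.0001] v=[-0.0993 0.1975 0.0010]
Step 3: x=[2.9704 6.0588 10.0005] v=[-0.1471 0.2901 0.0040]
Step 4: x=[2.9511 6.0963 10.0015] v=[-0.1927 0.3754 0.0098]
Step 5: x=[2.9276 6.1414 10.0034] v=[-0.2354 0.4514 0.0193]
Step 6: x=[2.9001 6.1930 10.0067] v=[-0.2747 0.5162 0.0331]

Answer: 2.9001 6.1930 10.0067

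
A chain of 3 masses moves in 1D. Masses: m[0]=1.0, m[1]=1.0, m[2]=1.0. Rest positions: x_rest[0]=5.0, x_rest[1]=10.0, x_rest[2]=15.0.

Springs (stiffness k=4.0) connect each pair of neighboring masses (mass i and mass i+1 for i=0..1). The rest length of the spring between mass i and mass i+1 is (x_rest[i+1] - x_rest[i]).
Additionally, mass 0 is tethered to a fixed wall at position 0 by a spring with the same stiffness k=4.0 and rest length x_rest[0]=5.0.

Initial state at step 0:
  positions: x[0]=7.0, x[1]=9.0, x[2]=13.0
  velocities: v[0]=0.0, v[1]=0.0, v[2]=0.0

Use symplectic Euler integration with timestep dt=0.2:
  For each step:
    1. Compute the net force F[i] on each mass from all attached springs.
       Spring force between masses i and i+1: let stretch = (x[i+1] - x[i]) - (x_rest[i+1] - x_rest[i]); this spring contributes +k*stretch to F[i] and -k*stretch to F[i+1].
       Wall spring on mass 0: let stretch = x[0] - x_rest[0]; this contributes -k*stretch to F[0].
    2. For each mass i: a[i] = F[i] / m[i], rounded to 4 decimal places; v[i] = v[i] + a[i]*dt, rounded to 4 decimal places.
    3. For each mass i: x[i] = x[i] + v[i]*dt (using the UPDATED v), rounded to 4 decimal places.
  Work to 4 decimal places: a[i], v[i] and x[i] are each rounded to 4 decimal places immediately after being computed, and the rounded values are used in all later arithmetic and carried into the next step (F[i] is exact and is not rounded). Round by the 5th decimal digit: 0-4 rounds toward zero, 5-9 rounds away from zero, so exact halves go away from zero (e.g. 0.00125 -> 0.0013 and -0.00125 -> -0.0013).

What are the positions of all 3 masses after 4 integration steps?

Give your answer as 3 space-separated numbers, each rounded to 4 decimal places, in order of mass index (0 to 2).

Answer: 2.7514 9.8946 14.7508

Derivation:
Step 0: x=[7.0000 9.0000 13.0000] v=[0.0000 0.0000 0.0000]
Step 1: x=[6.2000 9.3200 13.1600] v=[-4.0000 1.6000 0.8000]
Step 2: x=[4.9072 9.7552 13.5056] v=[-6.4640 2.1760 1.7280]
Step 3: x=[3.6049 10.0148 14.0511] v=[-6.5114 1.2979 2.7277]
Step 4: x=[2.7514 9.8946 14.7508] v=[-4.2674 -0.6010 3.4987]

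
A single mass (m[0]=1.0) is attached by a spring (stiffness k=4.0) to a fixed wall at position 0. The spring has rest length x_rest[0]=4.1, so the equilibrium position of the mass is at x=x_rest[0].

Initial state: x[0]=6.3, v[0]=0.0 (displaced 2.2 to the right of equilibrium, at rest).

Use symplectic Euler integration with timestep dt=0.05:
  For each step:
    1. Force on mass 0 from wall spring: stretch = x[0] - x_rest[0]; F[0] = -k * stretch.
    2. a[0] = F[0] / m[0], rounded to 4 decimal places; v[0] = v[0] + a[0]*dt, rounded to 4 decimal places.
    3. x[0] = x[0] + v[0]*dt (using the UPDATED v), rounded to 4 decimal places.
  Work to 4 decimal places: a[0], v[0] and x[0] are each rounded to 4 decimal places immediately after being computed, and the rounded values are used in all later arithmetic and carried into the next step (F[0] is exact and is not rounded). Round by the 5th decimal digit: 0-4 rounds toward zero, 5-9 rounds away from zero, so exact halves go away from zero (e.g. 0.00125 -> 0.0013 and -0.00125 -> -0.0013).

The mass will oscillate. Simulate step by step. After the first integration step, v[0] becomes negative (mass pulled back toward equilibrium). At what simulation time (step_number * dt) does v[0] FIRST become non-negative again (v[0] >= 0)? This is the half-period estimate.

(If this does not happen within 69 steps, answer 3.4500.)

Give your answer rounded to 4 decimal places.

Step 0: x=[6.3000] v=[0.0000]
Step 1: x=[6.2780] v=[-0.4400]
Step 2: x=[6.2342] v=[-0.8756]
Step 3: x=[6.1691] v=[-1.3024]
Step 4: x=[6.0833] v=[-1.7162]
Step 5: x=[5.9777] v=[-2.1129]
Step 6: x=[5.8533] v=[-2.4884]
Step 7: x=[5.7113] v=[-2.8391]
Step 8: x=[5.5532] v=[-3.1614]
Step 9: x=[5.3806] v=[-3.4520]
Step 10: x=[5.1952] v=[-3.7081]
Step 11: x=[4.9988] v=[-3.9271]
Step 12: x=[4.7935] v=[-4.1069]
Step 13: x=[4.5812] v=[-4.2456]
Step 14: x=[4.3641] v=[-4.3418]
Step 15: x=[4.1444] v=[-4.3946]
Step 16: x=[3.9242] v=[-4.4035]
Step 17: x=[3.7058] v=[-4.3683]
Step 18: x=[3.4913] v=[-4.2895]
Step 19: x=[3.2829] v=[-4.1678]
Step 20: x=[3.0827] v=[-4.0044]
Step 21: x=[2.8927] v=[-3.8009]
Step 22: x=[2.7147] v=[-3.5594]
Step 23: x=[2.5506] v=[-3.2823]
Step 24: x=[2.4020] v=[-2.9724]
Step 25: x=[2.2704] v=[-2.6328]
Step 26: x=[2.1571] v=[-2.2669]
Step 27: x=[2.0632] v=[-1.8783]
Step 28: x=[1.9897] v=[-1.4709]
Step 29: x=[1.9373] v=[-1.0488]
Step 30: x=[1.9065] v=[-0.6163]
Step 31: x=[1.8976] v=[-0.1776]
Step 32: x=[1.9107] v=[0.2629]
First v>=0 after going negative at step 32, time=1.6000

Answer: 1.6000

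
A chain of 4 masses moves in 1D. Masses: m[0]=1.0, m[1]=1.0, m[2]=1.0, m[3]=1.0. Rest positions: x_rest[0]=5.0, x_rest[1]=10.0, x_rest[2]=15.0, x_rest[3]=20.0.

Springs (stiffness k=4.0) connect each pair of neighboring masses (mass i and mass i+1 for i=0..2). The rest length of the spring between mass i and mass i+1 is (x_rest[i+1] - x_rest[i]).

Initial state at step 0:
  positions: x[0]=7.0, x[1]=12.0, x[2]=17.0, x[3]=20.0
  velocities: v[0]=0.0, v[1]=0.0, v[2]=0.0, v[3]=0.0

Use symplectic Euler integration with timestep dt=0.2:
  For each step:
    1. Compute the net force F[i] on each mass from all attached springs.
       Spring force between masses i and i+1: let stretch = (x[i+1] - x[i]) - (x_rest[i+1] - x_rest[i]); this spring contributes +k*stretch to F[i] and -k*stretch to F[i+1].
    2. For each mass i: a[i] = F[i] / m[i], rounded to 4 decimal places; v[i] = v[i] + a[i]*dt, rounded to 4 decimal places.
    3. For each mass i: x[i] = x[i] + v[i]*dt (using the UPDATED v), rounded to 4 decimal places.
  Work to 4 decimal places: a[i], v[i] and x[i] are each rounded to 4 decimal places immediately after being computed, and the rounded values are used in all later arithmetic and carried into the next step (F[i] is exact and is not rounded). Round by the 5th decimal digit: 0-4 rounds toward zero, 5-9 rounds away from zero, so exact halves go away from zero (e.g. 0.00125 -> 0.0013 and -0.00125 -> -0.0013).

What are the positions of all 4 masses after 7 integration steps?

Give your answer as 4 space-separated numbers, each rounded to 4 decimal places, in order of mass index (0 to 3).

Answer: 6.2591 10.7391 16.8444 22.1575

Derivation:
Step 0: x=[7.0000 12.0000 17.0000 20.0000] v=[0.0000 0.0000 0.0000 0.0000]
Step 1: x=[7.0000 12.0000 16.6800 20.3200] v=[0.0000 0.0000 -1.6000 1.6000]
Step 2: x=[7.0000 11.9488 16.1936 20.8576] v=[0.0000 -0.2560 -2.4320 2.6880]
Step 3: x=[6.9918 11.7850 15.7743 21.4490] v=[-0.0410 -0.8192 -2.0966 2.9568]
Step 4: x=[6.9505 11.4925 15.6246 21.9324] v=[-0.2064 -1.4623 -0.7483 2.4170]
Step 5: x=[6.8359 11.1345 15.8231 22.2066] v=[-0.5728 -1.7902 0.9923 1.3708]
Step 6: x=[6.6091 10.8389 16.2927 22.2594] v=[-1.1339 -1.4782 2.3482 0.2640]
Step 7: x=[6.2591 10.7391 16.8444 22.1575] v=[-1.7501 -0.4990 2.7585 -0.5094]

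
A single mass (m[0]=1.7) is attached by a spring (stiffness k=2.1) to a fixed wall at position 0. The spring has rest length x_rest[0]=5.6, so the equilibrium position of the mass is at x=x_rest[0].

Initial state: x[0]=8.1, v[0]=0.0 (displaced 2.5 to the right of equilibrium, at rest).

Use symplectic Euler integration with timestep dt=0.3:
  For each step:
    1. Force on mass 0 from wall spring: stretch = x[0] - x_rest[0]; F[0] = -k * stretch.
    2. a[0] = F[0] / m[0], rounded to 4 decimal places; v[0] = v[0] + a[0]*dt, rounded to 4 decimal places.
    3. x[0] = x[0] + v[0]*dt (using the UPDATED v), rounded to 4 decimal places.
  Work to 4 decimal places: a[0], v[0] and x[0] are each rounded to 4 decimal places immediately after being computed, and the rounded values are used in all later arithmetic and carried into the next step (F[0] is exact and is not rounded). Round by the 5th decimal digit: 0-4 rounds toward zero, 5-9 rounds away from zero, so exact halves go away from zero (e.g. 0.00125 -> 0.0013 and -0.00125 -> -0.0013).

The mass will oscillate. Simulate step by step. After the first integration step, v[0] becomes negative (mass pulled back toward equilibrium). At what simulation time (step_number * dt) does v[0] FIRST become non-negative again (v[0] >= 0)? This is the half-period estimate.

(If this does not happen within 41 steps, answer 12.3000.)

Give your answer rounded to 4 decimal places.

Step 0: x=[8.1000] v=[0.0000]
Step 1: x=[7.8221] v=[-0.9265]
Step 2: x=[7.2971] v=[-1.7500]
Step 3: x=[6.5834] v=[-2.3789]
Step 4: x=[5.7604] v=[-2.7433]
Step 5: x=[4.9196] v=[-2.8027]
Step 6: x=[4.1544] v=[-2.5506]
Step 7: x=[3.5499] v=[-2.0149]
Step 8: x=[3.1733] v=[-1.2552]
Step 9: x=[3.0665] v=[-0.3559]
Step 10: x=[3.2414] v=[0.5830]
First v>=0 after going negative at step 10, time=3.0000

Answer: 3.0000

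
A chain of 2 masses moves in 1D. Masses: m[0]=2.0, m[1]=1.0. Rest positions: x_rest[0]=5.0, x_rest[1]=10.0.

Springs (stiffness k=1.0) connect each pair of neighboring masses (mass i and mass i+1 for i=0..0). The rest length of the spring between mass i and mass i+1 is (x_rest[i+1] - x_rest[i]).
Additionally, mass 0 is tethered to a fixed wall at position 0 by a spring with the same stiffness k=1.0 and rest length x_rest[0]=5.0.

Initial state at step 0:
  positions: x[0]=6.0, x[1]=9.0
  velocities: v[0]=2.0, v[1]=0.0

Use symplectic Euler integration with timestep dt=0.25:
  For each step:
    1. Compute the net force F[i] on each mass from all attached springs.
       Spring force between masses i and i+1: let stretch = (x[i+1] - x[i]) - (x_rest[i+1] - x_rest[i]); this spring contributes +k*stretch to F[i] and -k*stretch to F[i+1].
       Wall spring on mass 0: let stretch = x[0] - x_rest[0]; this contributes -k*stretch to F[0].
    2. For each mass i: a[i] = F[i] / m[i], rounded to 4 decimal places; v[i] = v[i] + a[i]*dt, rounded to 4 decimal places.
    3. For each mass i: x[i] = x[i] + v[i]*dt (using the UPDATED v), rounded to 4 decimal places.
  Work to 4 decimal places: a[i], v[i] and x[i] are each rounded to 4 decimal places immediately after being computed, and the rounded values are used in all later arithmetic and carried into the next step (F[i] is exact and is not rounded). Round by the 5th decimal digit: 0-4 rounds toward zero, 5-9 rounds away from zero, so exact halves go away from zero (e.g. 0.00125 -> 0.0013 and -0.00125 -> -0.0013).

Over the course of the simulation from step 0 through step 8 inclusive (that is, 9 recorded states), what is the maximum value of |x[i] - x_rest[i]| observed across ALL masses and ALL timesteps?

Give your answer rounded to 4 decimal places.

Step 0: x=[6.0000 9.0000] v=[2.0000 0.0000]
Step 1: x=[6.4063 9.1250] v=[1.6250 0.5000]
Step 2: x=[6.6973 9.3926] v=[1.1641 1.0703]
Step 3: x=[6.8633 9.8042] v=[0.6639 1.6465]
Step 4: x=[6.9067 10.3445] v=[0.1736 2.1613]
Step 5: x=[6.8417 10.9825] v=[-0.2600 2.5519]
Step 6: x=[6.6923 11.6742] v=[-0.5976 2.7667]
Step 7: x=[6.4895 12.3670] v=[-0.8114 2.7712]
Step 8: x=[6.2675 13.0050] v=[-0.8879 2.5518]
Max displacement = 3.0050

Answer: 3.0050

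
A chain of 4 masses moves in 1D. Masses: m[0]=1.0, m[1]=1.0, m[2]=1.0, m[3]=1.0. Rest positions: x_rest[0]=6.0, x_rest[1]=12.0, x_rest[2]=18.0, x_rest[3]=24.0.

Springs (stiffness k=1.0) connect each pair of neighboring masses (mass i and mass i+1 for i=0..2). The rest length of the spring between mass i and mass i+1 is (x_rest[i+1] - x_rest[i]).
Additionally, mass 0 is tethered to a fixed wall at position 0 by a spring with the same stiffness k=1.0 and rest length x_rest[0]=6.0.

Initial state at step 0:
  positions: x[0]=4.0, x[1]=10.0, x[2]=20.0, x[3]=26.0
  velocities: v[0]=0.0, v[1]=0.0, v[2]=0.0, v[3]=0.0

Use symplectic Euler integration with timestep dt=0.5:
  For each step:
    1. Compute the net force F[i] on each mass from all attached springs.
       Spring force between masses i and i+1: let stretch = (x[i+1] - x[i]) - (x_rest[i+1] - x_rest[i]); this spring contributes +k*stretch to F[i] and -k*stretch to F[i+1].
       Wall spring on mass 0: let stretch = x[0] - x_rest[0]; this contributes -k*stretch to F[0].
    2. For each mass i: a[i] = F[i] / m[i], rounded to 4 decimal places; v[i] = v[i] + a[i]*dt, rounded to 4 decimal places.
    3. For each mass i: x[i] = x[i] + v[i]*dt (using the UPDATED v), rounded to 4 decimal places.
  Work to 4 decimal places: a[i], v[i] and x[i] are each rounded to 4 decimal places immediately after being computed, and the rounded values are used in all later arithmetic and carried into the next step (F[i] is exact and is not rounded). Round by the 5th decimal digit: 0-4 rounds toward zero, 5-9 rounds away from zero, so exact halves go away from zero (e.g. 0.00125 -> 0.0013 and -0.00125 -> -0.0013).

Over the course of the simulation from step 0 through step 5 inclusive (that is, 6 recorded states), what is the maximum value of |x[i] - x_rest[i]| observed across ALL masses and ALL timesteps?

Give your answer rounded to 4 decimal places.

Answer: 2.7422

Derivation:
Step 0: x=[4.0000 10.0000 20.0000 26.0000] v=[0.0000 0.0000 0.0000 0.0000]
Step 1: x=[4.5000 11.0000 19.0000 26.0000] v=[1.0000 2.0000 -2.0000 0.0000]
Step 2: x=[5.5000 12.3750 17.7500 25.7500] v=[2.0000 2.7500 -2.5000 -0.5000]
Step 3: x=[6.8438 13.3750 17.1563 25.0000] v=[2.6875 2.0000 -1.1875 -1.5000]
Step 4: x=[8.1094 13.6876 17.5782 23.7891] v=[2.5312 0.6251 0.8437 -2.4219]
Step 5: x=[8.7422 13.5783 18.5802 22.5254] v=[1.2656 -0.2187 2.0039 -2.5274]
Max displacement = 2.7422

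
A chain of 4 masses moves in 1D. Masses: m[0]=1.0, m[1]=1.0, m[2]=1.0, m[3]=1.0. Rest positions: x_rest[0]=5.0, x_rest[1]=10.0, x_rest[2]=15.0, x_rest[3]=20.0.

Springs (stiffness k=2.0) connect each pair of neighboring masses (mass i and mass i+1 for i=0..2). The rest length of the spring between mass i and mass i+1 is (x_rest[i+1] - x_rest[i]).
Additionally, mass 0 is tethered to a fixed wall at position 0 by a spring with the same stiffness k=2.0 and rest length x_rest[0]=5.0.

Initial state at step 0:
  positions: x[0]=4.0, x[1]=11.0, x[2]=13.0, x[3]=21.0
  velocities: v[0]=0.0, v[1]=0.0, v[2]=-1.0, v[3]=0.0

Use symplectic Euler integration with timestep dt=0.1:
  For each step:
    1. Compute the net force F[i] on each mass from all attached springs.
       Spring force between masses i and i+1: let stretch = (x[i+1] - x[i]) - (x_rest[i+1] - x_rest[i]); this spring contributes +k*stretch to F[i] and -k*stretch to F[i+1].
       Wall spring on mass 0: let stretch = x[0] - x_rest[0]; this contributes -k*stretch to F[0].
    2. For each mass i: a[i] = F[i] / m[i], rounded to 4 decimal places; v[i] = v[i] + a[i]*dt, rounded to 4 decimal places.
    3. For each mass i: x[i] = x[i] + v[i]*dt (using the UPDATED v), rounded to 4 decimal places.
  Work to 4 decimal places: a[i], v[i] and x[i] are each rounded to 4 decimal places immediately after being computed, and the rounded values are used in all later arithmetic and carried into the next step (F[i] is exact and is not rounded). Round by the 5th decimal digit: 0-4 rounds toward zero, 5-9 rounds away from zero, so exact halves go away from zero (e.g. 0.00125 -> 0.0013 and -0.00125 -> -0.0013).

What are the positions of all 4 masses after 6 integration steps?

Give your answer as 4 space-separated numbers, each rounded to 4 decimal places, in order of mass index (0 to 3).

Step 0: x=[4.0000 11.0000 13.0000 21.0000] v=[0.0000 0.0000 -1.0000 0.0000]
Step 1: x=[4.0600 10.9000 13.0200 20.9400] v=[0.6000 -1.0000 0.2000 -0.6000]
Step 2: x=[4.1756 10.7056 13.1560 20.8216] v=[1.1560 -1.9440 1.3600 -1.1840]
Step 3: x=[4.3383 10.4296 13.3963 20.6499] v=[1.6269 -2.7599 2.4030 -1.7171]
Step 4: x=[4.5361 10.0911 13.7223 20.4331] v=[1.9775 -3.3848 3.2604 -2.1678]
Step 5: x=[4.7542 9.7141 14.1099 20.1821] v=[2.1813 -3.7696 3.8763 -2.5100]
Step 6: x=[4.9764 9.3259 14.5311 19.9097] v=[2.2224 -3.8824 4.2116 -2.7244]

Answer: 4.9764 9.3259 14.5311 19.9097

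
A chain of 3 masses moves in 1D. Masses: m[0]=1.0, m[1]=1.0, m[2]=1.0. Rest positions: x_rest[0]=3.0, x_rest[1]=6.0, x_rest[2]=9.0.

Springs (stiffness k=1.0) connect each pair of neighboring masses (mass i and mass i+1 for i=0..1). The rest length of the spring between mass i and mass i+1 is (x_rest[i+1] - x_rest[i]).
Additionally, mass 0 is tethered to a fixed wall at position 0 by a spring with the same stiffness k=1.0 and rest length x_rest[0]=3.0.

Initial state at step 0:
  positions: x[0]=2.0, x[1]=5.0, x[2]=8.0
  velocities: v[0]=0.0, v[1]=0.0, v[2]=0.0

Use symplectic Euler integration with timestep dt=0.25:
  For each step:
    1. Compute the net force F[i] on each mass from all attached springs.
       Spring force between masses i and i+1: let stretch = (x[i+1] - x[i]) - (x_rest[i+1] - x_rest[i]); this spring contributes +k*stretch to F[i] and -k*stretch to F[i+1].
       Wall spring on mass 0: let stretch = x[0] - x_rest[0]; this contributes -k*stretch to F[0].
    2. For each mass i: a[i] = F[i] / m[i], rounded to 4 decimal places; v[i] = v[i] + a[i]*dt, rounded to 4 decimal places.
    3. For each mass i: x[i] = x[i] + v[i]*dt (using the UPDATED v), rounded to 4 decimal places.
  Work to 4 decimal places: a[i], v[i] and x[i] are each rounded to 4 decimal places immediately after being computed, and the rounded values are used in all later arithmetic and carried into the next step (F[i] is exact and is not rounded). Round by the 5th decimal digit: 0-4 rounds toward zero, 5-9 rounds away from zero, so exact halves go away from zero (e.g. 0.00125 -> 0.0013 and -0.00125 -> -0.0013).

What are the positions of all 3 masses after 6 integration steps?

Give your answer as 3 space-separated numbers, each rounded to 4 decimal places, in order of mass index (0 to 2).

Answer: 2.8590 5.2006 8.0174

Derivation:
Step 0: x=[2.0000 5.0000 8.0000] v=[0.0000 0.0000 0.0000]
Step 1: x=[2.0625 5.0000 8.0000] v=[0.2500 0.0000 0.0000]
Step 2: x=[2.1797 5.0039 8.0000] v=[0.4688 0.0156 0.0000]
Step 3: x=[2.3372 5.0186 8.0003] v=[0.6299 0.0586 0.0010]
Step 4: x=[2.5162 5.0520 8.0017] v=[0.7160 0.1337 0.0056]
Step 5: x=[2.6964 5.1113 8.0063] v=[0.7209 0.2372 0.0182]
Step 6: x=[2.8590 5.2006 8.0174] v=[0.6505 0.3572 0.0445]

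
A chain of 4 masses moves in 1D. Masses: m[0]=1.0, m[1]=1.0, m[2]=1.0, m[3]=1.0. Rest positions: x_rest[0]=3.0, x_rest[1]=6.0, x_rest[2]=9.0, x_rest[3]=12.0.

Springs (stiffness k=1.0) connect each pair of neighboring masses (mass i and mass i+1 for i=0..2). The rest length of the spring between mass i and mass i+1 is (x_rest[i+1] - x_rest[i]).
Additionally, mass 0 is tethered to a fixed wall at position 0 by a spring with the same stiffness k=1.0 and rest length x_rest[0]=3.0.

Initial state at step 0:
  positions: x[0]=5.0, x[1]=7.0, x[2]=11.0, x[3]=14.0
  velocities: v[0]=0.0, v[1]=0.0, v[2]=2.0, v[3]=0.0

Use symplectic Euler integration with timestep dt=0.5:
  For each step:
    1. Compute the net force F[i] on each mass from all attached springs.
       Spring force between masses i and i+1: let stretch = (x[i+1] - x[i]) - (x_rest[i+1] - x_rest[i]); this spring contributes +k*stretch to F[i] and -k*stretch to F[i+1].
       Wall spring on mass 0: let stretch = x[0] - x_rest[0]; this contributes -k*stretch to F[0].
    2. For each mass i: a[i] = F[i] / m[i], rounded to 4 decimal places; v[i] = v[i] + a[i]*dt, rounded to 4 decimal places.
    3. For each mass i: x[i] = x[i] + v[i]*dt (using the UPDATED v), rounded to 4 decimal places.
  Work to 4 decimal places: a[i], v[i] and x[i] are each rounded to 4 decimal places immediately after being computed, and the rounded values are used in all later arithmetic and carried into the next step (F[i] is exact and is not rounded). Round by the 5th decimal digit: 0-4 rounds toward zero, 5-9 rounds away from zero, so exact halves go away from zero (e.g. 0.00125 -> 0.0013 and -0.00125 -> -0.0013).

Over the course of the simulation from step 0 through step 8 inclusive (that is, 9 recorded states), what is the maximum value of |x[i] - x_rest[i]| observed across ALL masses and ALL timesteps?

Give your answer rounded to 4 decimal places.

Answer: 3.4997

Derivation:
Step 0: x=[5.0000 7.0000 11.0000 14.0000] v=[0.0000 0.0000 2.0000 0.0000]
Step 1: x=[4.2500 7.5000 11.7500 14.0000] v=[-1.5000 1.0000 1.5000 0.0000]
Step 2: x=[3.2500 8.2500 12.0000 14.1875] v=[-2.0000 1.5000 0.5000 0.3750]
Step 3: x=[2.6875 8.6875 11.8594 14.5782] v=[-1.1250 0.8750 -0.2813 0.7813]
Step 4: x=[2.9532 8.4180 11.6055 15.0392] v=[0.5313 -0.5391 -0.5079 0.9219]
Step 5: x=[3.8468 7.5791 11.4131 15.3918] v=[1.7871 -1.6778 -0.3848 0.7051]
Step 6: x=[4.7118 6.7656 11.2569 15.4997] v=[1.7299 -1.6270 -0.3125 0.2158]
Step 7: x=[4.9123 6.5615 11.0385 15.2969] v=[0.4009 -0.4083 -0.4368 -0.4056]
Step 8: x=[4.2970 7.0643 10.7655 14.7795] v=[-1.2307 1.0056 -0.5461 -1.0348]
Max displacement = 3.4997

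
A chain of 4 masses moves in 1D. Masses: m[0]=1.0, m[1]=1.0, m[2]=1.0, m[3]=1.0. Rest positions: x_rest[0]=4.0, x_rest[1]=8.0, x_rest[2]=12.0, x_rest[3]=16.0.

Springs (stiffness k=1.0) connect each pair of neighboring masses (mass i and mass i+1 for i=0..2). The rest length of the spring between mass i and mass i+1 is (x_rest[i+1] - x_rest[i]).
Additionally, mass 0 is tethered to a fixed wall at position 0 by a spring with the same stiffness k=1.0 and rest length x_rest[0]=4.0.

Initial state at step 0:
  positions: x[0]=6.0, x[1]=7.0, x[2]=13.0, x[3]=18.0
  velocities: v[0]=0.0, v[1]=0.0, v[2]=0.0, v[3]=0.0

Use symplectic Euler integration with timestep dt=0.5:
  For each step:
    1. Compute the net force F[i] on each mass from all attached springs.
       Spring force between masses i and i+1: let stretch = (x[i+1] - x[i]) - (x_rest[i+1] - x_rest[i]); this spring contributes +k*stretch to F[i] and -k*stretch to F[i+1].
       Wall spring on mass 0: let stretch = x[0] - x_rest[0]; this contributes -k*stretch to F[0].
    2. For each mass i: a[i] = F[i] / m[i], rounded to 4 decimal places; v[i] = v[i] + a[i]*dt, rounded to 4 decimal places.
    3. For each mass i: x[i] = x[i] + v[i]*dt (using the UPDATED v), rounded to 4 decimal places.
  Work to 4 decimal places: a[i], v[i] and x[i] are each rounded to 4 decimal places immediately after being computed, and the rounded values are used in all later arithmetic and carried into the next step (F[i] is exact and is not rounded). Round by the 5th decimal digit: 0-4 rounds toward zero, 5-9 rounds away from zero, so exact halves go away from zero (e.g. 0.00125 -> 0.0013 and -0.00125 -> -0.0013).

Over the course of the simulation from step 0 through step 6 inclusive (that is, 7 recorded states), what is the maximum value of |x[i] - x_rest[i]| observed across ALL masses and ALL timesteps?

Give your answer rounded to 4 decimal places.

Step 0: x=[6.0000 7.0000 13.0000 18.0000] v=[0.0000 0.0000 0.0000 0.0000]
Step 1: x=[4.7500 8.2500 12.7500 17.7500] v=[-2.5000 2.5000 -0.5000 -0.5000]
Step 2: x=[3.1875 9.7500 12.6250 17.2500] v=[-3.1250 3.0000 -0.2500 -1.0000]
Step 3: x=[2.4688 10.3282 12.9375 16.5938] v=[-1.4375 1.1563 0.6250 -1.3125]
Step 4: x=[3.0977 9.5938 13.5118 16.0235] v=[1.2578 -1.4688 1.1485 -1.1407]
Step 5: x=[4.5762 8.2149 13.7345 15.8252] v=[2.9570 -2.7579 0.4454 -0.3966]
Step 6: x=[5.8204 7.3062 13.1000 16.1043] v=[2.4883 -1.8175 -1.2691 0.5581]
Max displacement = 2.3282

Answer: 2.3282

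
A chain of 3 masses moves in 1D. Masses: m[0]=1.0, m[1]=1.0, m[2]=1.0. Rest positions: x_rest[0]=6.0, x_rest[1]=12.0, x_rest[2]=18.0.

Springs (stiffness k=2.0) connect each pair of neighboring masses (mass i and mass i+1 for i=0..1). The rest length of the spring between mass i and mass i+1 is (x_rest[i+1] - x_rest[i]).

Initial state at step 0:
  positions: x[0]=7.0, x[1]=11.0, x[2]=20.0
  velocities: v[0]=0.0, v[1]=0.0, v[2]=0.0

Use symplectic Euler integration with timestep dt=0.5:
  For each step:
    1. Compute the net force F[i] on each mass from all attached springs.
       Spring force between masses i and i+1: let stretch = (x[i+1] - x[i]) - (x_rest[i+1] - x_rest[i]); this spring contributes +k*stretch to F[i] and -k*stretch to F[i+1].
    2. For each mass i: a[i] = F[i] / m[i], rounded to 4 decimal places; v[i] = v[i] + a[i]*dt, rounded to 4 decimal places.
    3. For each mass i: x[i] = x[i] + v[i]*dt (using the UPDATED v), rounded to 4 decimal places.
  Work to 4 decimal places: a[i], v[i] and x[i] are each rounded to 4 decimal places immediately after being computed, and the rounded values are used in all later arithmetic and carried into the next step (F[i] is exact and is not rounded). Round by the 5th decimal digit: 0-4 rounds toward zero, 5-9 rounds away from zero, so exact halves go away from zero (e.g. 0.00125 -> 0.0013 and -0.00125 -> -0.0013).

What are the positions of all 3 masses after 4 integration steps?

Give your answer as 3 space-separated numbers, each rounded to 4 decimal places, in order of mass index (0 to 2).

Answer: 8.1875 10.6875 19.1250

Derivation:
Step 0: x=[7.0000 11.0000 20.0000] v=[0.0000 0.0000 0.0000]
Step 1: x=[6.0000 13.5000 18.5000] v=[-2.0000 5.0000 -3.0000]
Step 2: x=[5.7500 14.7500 17.5000] v=[-0.5000 2.5000 -2.0000]
Step 3: x=[7.0000 12.8750 18.1250] v=[2.5000 -3.7500 1.2500]
Step 4: x=[8.1875 10.6875 19.1250] v=[2.3750 -4.3750 2.0000]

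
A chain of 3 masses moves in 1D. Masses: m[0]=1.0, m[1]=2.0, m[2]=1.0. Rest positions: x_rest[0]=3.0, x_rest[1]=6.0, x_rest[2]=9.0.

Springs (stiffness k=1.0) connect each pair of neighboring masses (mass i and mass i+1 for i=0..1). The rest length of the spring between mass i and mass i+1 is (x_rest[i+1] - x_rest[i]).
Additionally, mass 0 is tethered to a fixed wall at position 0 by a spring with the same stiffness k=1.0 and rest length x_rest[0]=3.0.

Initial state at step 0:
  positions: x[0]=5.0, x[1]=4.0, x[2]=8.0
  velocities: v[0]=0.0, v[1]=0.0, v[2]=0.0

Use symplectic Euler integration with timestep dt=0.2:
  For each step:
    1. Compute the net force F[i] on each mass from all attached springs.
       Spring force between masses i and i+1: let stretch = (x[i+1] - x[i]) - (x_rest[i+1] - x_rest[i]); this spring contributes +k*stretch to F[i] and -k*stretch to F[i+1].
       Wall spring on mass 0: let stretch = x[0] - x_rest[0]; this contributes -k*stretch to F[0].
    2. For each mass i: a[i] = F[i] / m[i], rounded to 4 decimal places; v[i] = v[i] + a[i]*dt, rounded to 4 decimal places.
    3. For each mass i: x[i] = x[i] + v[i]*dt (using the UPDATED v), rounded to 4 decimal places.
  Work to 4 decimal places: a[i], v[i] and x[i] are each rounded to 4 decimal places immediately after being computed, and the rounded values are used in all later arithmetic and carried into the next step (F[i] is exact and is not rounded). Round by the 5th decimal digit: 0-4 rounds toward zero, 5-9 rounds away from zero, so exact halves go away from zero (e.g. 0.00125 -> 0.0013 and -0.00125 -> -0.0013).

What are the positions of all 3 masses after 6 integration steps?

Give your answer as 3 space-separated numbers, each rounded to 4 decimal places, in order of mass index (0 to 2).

Answer: 1.4055 5.5045 7.5037

Derivation:
Step 0: x=[5.0000 4.0000 8.0000] v=[0.0000 0.0000 0.0000]
Step 1: x=[4.7600 4.1000 7.9600] v=[-1.2000 0.5000 -0.2000]
Step 2: x=[4.3032 4.2904 7.8856] v=[-2.2840 0.9520 -0.3720]
Step 3: x=[3.6738 4.5530 7.7874] v=[-3.1472 1.3128 -0.4910]
Step 4: x=[2.9326 4.8627 7.6798] v=[-3.7061 1.5483 -0.5379]
Step 5: x=[2.1513 5.1901 7.5795] v=[-3.9066 1.6370 -0.5013]
Step 6: x=[1.4055 5.5045 7.5037] v=[-3.7291 1.5721 -0.3792]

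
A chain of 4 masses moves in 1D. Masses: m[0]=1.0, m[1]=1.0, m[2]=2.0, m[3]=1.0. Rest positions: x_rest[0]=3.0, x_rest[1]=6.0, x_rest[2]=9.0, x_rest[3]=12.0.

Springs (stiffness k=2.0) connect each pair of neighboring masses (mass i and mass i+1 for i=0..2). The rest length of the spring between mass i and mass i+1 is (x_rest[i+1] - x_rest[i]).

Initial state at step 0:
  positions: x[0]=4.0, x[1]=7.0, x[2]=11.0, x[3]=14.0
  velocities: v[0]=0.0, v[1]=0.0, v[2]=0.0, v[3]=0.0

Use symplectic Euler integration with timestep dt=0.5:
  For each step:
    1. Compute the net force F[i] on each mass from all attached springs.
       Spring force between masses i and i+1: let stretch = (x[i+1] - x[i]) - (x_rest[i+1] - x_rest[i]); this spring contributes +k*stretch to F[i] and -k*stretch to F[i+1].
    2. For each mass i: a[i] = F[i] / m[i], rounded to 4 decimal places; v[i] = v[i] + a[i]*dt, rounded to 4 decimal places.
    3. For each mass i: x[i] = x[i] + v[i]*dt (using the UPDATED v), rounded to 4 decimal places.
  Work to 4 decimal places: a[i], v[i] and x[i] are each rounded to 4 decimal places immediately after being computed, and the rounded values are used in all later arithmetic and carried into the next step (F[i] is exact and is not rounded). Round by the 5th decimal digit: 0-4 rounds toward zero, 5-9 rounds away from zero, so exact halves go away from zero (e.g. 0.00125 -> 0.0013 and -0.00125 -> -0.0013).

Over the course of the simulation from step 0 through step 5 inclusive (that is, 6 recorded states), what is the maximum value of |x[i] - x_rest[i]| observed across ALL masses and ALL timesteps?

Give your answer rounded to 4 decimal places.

Answer: 2.4532

Derivation:
Step 0: x=[4.0000 7.0000 11.0000 14.0000] v=[0.0000 0.0000 0.0000 0.0000]
Step 1: x=[4.0000 7.5000 10.7500 14.0000] v=[0.0000 1.0000 -0.5000 0.0000]
Step 2: x=[4.2500 7.8750 10.5000 13.8750] v=[0.5000 0.7500 -0.5000 -0.2500]
Step 3: x=[4.8125 7.7500 10.4375 13.5625] v=[1.1250 -0.2500 -0.1250 -0.6250]
Step 4: x=[5.3438 7.5000 10.4844 13.1875] v=[1.0625 -0.5000 0.0938 -0.7500]
Step 5: x=[5.4532 7.6641 10.4610 12.9610] v=[0.2187 0.3282 -0.0469 -0.4531]
Max displacement = 2.4532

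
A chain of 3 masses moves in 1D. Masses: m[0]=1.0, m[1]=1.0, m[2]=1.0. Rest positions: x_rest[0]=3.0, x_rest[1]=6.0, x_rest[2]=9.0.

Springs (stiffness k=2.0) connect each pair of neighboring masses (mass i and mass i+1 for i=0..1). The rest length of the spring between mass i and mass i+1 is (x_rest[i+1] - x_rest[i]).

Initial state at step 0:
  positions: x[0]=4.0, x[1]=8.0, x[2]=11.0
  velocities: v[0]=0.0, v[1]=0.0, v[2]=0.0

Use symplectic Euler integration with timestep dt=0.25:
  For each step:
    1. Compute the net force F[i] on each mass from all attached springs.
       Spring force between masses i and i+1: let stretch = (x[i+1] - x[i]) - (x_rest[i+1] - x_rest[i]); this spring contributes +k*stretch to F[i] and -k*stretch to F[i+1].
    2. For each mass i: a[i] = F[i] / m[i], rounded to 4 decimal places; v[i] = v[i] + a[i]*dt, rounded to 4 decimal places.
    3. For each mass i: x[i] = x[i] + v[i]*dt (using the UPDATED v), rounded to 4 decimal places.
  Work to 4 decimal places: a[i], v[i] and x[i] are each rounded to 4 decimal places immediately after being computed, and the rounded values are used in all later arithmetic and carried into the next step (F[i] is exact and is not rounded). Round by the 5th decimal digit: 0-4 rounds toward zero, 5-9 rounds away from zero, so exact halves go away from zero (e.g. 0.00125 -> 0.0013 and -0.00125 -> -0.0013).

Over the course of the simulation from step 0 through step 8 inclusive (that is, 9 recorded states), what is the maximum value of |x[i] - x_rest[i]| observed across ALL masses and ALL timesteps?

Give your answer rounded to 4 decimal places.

Step 0: x=[4.0000 8.0000 11.0000] v=[0.0000 0.0000 0.0000]
Step 1: x=[4.1250 7.8750 11.0000] v=[0.5000 -0.5000 0.0000]
Step 2: x=[4.3438 7.6719 10.9844] v=[0.8750 -0.8125 -0.0625]
Step 3: x=[4.6036 7.4668 10.9297] v=[1.0391 -0.8203 -0.2188]
Step 4: x=[4.8463 7.3367 10.8171] v=[0.9707 -0.5205 -0.4503]
Step 5: x=[5.0253 7.3303 10.6445] v=[0.7159 -0.0255 -0.6905]
Step 6: x=[5.1174 7.4501 10.4326] v=[0.3684 0.4791 -0.8476]
Step 7: x=[5.1261 7.6511 10.2229] v=[0.0348 0.8040 -0.8389]
Step 8: x=[5.0754 7.8580 10.0667] v=[-0.2027 0.8274 -0.6248]
Max displacement = 2.1261

Answer: 2.1261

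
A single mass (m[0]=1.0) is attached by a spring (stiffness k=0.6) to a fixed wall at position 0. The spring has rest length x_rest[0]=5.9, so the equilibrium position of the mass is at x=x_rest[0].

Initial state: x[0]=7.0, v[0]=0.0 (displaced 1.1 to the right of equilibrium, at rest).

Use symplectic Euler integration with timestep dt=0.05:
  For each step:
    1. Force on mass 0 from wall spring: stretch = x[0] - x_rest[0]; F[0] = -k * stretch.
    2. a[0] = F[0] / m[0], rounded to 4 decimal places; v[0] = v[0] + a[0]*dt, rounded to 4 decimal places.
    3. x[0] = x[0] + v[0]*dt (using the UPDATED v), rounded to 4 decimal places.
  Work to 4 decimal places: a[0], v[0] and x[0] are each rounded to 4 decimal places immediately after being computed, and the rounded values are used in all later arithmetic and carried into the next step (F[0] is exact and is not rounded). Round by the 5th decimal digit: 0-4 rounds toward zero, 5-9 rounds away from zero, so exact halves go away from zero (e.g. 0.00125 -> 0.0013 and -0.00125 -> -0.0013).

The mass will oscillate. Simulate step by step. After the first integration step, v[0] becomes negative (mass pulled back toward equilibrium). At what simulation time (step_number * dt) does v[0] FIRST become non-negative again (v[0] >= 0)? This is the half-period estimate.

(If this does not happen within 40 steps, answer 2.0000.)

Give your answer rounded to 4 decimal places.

Answer: 2.0000

Derivation:
Step 0: x=[7.0000] v=[0.0000]
Step 1: x=[6.9984] v=[-0.0330]
Step 2: x=[6.9951] v=[-0.0660]
Step 3: x=[6.9902] v=[-0.0989]
Step 4: x=[6.9836] v=[-0.1316]
Step 5: x=[6.9754] v=[-0.1641]
Step 6: x=[6.9656] v=[-0.1964]
Step 7: x=[6.9542] v=[-0.2284]
Step 8: x=[6.9412] v=[-0.2600]
Step 9: x=[6.9266] v=[-0.2912]
Step 10: x=[6.9105] v=[-0.3220]
Step 11: x=[6.8929] v=[-0.3523]
Step 12: x=[6.8738] v=[-0.3821]
Step 13: x=[6.8532] v=[-0.4113]
Step 14: x=[6.8312] v=[-0.4399]
Step 15: x=[6.8078] v=[-0.4678]
Step 16: x=[6.7831] v=[-0.4950]
Step 17: x=[6.7570] v=[-0.5215]
Step 18: x=[6.7296] v=[-0.5472]
Step 19: x=[6.7010] v=[-0.5721]
Step 20: x=[6.6712] v=[-0.5961]
Step 21: x=[6.6402] v=[-0.6192]
Step 22: x=[6.6081] v=[-0.6414]
Step 23: x=[6.5750] v=[-0.6626]
Step 24: x=[6.5409] v=[-0.6829]
Step 25: x=[6.5058] v=[-0.7021]
Step 26: x=[6.4698] v=[-0.7203]
Step 27: x=[6.4329] v=[-0.7374]
Step 28: x=[6.3952] v=[-0.7534]
Step 29: x=[6.3568] v=[-0.7683]
Step 30: x=[6.3177] v=[-0.7820]
Step 31: x=[6.2780] v=[-0.7945]
Step 32: x=[6.2377] v=[-0.8058]
Step 33: x=[6.1969] v=[-0.8159]
Step 34: x=[6.1557] v=[-0.8248]
Step 35: x=[6.1141] v=[-0.8325]
Step 36: x=[6.0722] v=[-0.8389]
Step 37: x=[6.0300] v=[-0.8441]
Step 38: x=[5.9876] v=[-0.8480]
Step 39: x=[5.9451] v=[-0.8506]
Step 40: x=[5.9025] v=[-0.8520]
v[0] did not become non-negative within 40 steps; using fallback time=2.0000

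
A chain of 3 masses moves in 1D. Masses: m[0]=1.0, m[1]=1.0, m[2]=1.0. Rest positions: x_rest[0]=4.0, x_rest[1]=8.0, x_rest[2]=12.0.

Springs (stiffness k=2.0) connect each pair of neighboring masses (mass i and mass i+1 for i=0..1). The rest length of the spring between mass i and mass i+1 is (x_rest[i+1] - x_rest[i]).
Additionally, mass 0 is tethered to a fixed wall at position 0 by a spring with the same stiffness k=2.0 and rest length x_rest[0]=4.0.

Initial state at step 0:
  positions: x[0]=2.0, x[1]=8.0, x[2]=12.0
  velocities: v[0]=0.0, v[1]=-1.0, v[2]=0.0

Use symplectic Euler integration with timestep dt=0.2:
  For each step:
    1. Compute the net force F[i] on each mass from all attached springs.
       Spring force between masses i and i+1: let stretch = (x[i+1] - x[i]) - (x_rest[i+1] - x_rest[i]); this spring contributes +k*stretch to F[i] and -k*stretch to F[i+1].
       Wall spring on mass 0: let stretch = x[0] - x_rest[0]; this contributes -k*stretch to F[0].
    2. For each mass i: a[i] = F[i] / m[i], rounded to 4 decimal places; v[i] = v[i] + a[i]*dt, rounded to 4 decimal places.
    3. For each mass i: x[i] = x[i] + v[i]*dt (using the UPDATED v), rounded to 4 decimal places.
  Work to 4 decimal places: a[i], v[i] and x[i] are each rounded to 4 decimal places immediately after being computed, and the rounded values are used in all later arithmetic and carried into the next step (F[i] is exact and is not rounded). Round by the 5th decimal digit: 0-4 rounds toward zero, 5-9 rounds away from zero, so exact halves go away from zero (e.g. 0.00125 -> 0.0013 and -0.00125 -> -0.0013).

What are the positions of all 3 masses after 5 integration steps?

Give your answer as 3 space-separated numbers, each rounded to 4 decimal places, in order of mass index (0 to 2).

Step 0: x=[2.0000 8.0000 12.0000] v=[0.0000 -1.0000 0.0000]
Step 1: x=[2.3200 7.6400 12.0000] v=[1.6000 -1.8000 0.0000]
Step 2: x=[2.8800 7.2032 11.9712] v=[2.8000 -2.1840 -0.1440]
Step 3: x=[3.5555 6.8020 11.8810] v=[3.3773 -2.0061 -0.4512]
Step 4: x=[4.2062 6.5474 11.7044] v=[3.2537 -1.2731 -0.8828]
Step 5: x=[4.7077 6.5180 11.4353] v=[2.5077 -0.1468 -1.3456]

Answer: 4.7077 6.5180 11.4353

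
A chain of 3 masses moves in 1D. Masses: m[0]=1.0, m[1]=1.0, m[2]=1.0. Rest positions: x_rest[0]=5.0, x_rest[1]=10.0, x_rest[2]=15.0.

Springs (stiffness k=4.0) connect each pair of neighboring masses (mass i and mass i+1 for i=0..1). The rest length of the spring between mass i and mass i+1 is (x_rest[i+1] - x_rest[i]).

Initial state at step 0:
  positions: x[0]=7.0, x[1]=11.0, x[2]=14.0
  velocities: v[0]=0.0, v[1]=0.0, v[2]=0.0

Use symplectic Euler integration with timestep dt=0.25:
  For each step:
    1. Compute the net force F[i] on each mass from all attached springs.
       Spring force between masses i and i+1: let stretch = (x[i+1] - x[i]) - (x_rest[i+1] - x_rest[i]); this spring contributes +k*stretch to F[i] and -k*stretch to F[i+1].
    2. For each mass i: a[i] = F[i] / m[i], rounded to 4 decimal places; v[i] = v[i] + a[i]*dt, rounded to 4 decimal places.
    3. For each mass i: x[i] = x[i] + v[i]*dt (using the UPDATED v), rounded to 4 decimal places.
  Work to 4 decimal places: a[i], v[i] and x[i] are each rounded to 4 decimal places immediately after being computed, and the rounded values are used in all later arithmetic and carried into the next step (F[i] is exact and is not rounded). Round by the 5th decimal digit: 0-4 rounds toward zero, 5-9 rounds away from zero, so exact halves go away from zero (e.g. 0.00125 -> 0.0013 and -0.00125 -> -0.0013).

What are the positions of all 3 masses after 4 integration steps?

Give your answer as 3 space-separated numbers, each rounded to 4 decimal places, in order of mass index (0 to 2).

Answer: 4.7813 10.4336 16.7852

Derivation:
Step 0: x=[7.0000 11.0000 14.0000] v=[0.0000 0.0000 0.0000]
Step 1: x=[6.7500 10.7500 14.5000] v=[-1.0000 -1.0000 2.0000]
Step 2: x=[6.2500 10.4375 15.3125] v=[-2.0000 -1.2500 3.2500]
Step 3: x=[5.5469 10.2969 16.1563] v=[-2.8125 -0.5625 3.3750]
Step 4: x=[4.7813 10.4336 16.7852] v=[-3.0625 0.5469 2.5156]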